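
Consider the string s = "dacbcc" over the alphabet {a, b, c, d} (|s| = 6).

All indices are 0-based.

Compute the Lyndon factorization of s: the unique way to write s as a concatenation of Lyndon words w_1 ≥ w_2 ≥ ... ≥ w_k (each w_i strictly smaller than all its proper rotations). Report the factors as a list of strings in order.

["d", "acbcc"]

emit factor 1: 'd' (i=0, period=1)
emit factor 2: 'acbcc' (i=1, period=5)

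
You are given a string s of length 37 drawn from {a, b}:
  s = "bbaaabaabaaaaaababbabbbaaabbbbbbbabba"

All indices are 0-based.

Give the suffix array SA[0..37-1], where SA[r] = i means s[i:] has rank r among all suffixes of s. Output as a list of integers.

[36, 9, 10, 11, 2, 12, 23, 6, 3, 13, 24, 7, 4, 14, 33, 16, 19, 25, 35, 8, 1, 22, 5, 32, 15, 18, 34, 0, 21, 31, 17, 20, 30, 29, 28, 27, 26]

rank→(start, suffix):
  0 → (36, 'a')
  1 → (9, 'aaaaaababbabbbaaabbbbbbbabba')
  2 → (10, 'aaaaababbabbbaaabbbbbbbabba')
  3 → (11, 'aaaababbabbbaaabbbbbbbabba')
  4 → (2, 'aaabaabaaaaaababbabbbaaabbbbbbbabba')
  5 → (12, 'aaababbabbbaaabbbbbbbabba')
  6 → (23, 'aaabbbbbbbabba')
  7 → (6, 'aabaaaaaababbabbbaaabbbbbbbabba')
  8 → (3, 'aabaabaaaaaababbabbbaaabbbbbbbabba')
  9 → (13, 'aababbabbbaaabbbbbbbabba')
  10 → (24, 'aabbbbbbbabba')
  11 → (7, 'abaaaaaababbabbbaaabbbbbbbabba')
  12 → (4, 'abaabaaaaaababbabbbaaabbbbbbbabba')
  13 → (14, 'ababbabbbaaabbbbbbbabba')
  14 → (33, 'abba')
  15 → (16, 'abbabbbaaabbbbbbbabba')
  16 → (19, 'abbbaaabbbbbbbabba')
  17 → (25, 'abbbbbbbabba')
  18 → (35, 'ba')
  19 → (8, 'baaaaaababbabbbaaabbbbbbbabba')
  20 → (1, 'baaabaabaaaaaababbabbbaaabbbbbbbabba')
  21 → (22, 'baaabbbbbbbabba')
  22 → (5, 'baabaaaaaababbabbbaaabbbbbbbabba')
  23 → (32, 'babba')
  24 → (15, 'babbabbbaaabbbbbbbabba')
  25 → (18, 'babbbaaabbbbbbbabba')
  26 → (34, 'bba')
  27 → (0, 'bbaaabaabaaaaaababbabbbaaabbbbbbbabba')
  28 → (21, 'bbaaabbbbbbbabba')
  29 → (31, 'bbabba')
  30 → (17, 'bbabbbaaabbbbbbbabba')
  31 → (20, 'bbbaaabbbbbbbabba')
  32 → (30, 'bbbabba')
  33 → (29, 'bbbbabba')
  34 → (28, 'bbbbbabba')
  35 → (27, 'bbbbbbabba')
  36 → (26, 'bbbbbbbabba')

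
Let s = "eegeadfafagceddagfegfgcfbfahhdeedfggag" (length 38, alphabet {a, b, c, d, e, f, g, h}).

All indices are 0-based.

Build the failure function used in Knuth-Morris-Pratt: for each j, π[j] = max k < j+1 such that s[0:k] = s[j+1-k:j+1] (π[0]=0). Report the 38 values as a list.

π[0] = 0
j=1 s[j]='e': π[1]=1 (border 'e')
j=2 s[j]='g': k: 1→0; π[2]=0 (border '')
j=3 s[j]='e': π[3]=1 (border 'e')
j=4 s[j]='a': k: 1→0; π[4]=0 (border '')
j=5 s[j]='d': π[5]=0 (border '')
j=6 s[j]='f': π[6]=0 (border '')
j=7 s[j]='a': π[7]=0 (border '')
j=8 s[j]='f': π[8]=0 (border '')
j=9 s[j]='a': π[9]=0 (border '')
j=10 s[j]='g': π[10]=0 (border '')
j=11 s[j]='c': π[11]=0 (border '')
j=12 s[j]='e': π[12]=1 (border 'e')
j=13 s[j]='d': k: 1→0; π[13]=0 (border '')
j=14 s[j]='d': π[14]=0 (border '')
j=15 s[j]='a': π[15]=0 (border '')
j=16 s[j]='g': π[16]=0 (border '')
j=17 s[j]='f': π[17]=0 (border '')
j=18 s[j]='e': π[18]=1 (border 'e')
j=19 s[j]='g': k: 1→0; π[19]=0 (border '')
j=20 s[j]='f': π[20]=0 (border '')
j=21 s[j]='g': π[21]=0 (border '')
j=22 s[j]='c': π[22]=0 (border '')
j=23 s[j]='f': π[23]=0 (border '')
j=24 s[j]='b': π[24]=0 (border '')
j=25 s[j]='f': π[25]=0 (border '')
j=26 s[j]='a': π[26]=0 (border '')
j=27 s[j]='h': π[27]=0 (border '')
j=28 s[j]='h': π[28]=0 (border '')
j=29 s[j]='d': π[29]=0 (border '')
j=30 s[j]='e': π[30]=1 (border 'e')
j=31 s[j]='e': π[31]=2 (border 'ee')
j=32 s[j]='d': k: 2→1→0; π[32]=0 (border '')
j=33 s[j]='f': π[33]=0 (border '')
j=34 s[j]='g': π[34]=0 (border '')
j=35 s[j]='g': π[35]=0 (border '')
j=36 s[j]='a': π[36]=0 (border '')
j=37 s[j]='g': π[37]=0 (border '')

[0, 1, 0, 1, 0, 0, 0, 0, 0, 0, 0, 0, 1, 0, 0, 0, 0, 0, 1, 0, 0, 0, 0, 0, 0, 0, 0, 0, 0, 0, 1, 2, 0, 0, 0, 0, 0, 0]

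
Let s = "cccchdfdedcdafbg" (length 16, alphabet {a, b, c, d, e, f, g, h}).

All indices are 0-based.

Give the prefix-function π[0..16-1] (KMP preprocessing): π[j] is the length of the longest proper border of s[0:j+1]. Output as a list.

π[0] = 0
j=1 s[j]='c': π[1]=1 (border 'c')
j=2 s[j]='c': π[2]=2 (border 'cc')
j=3 s[j]='c': π[3]=3 (border 'ccc')
j=4 s[j]='h': k: 3→2→1→0; π[4]=0 (border '')
j=5 s[j]='d': π[5]=0 (border '')
j=6 s[j]='f': π[6]=0 (border '')
j=7 s[j]='d': π[7]=0 (border '')
j=8 s[j]='e': π[8]=0 (border '')
j=9 s[j]='d': π[9]=0 (border '')
j=10 s[j]='c': π[10]=1 (border 'c')
j=11 s[j]='d': k: 1→0; π[11]=0 (border '')
j=12 s[j]='a': π[12]=0 (border '')
j=13 s[j]='f': π[13]=0 (border '')
j=14 s[j]='b': π[14]=0 (border '')
j=15 s[j]='g': π[15]=0 (border '')

[0, 1, 2, 3, 0, 0, 0, 0, 0, 0, 1, 0, 0, 0, 0, 0]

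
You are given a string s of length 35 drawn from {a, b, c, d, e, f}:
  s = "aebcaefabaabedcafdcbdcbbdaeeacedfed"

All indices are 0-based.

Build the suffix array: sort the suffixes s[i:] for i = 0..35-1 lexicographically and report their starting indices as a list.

rank | idx | suffix
   0 |   9 | aabedcafdcbdcbbdaeeacedfed
   1 |   7 | abaabedcafdcbdcbbdaeeacedfed
   2 |  10 | abedcafdcbdcbbdaeeacedfed
   3 |  28 | acedfed
   4 |   0 | aebcaefabaabedcafdcbdcbbdaeeacedfed
   5 |  25 | aeeacedfed
   6 |   4 | aefabaabedcafdcbdcbbdaeeacedfed
   7 |  15 | afdcbdcbbdaeeacedfed
   8 |   8 | baabedcafdcbdcbbdaeeacedfed
   9 |  22 | bbdaeeacedfed
  10 |   2 | bcaefabaabedcafdcbdcbbdaeeacedfed
  11 |  23 | bdaeeacedfed
  12 |  19 | bdcbbdaeeacedfed
  13 |  11 | bedcafdcbdcbbdaeeacedfed
  14 |   3 | caefabaabedcafdcbdcbbdaeeacedfed
  15 |  14 | cafdcbdcbbdaeeacedfed
  16 |  21 | cbbdaeeacedfed
  17 |  18 | cbdcbbdaeeacedfed
  18 |  29 | cedfed
  19 |  34 | d
  20 |  24 | daeeacedfed
  21 |  13 | dcafdcbdcbbdaeeacedfed
  22 |  20 | dcbbdaeeacedfed
  23 |  17 | dcbdcbbdaeeacedfed
  24 |  31 | dfed
  25 |  27 | eacedfed
  26 |   1 | ebcaefabaabedcafdcbdcbbdaeeacedfed
  27 |  33 | ed
  28 |  12 | edcafdcbdcbbdaeeacedfed
  29 |  30 | edfed
  30 |  26 | eeacedfed
  31 |   5 | efabaabedcafdcbdcbbdaeeacedfed
  32 |   6 | fabaabedcafdcbdcbbdaeeacedfed
  33 |  16 | fdcbdcbbdaeeacedfed
  34 |  32 | fed

[9, 7, 10, 28, 0, 25, 4, 15, 8, 22, 2, 23, 19, 11, 3, 14, 21, 18, 29, 34, 24, 13, 20, 17, 31, 27, 1, 33, 12, 30, 26, 5, 6, 16, 32]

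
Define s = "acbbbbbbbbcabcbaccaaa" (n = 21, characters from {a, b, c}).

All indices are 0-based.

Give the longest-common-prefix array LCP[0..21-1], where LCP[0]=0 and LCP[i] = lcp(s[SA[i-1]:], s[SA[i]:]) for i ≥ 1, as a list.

[0, 1, 2, 1, 1, 2, 0, 1, 7, 6, 5, 4, 3, 2, 1, 2, 0, 2, 1, 2, 1]

sorted suffixes:
  #0 SA[0]=20  'a'
  #1 SA[1]=19  'aa'
  #2 SA[2]=18  'aaa'
  #3 SA[3]=11  'abcbaccaaa'
  #4 SA[4]=0  'acbbbbbbbbcabcbaccaaa'
  #5 SA[5]=15  'accaaa'
  #6 SA[6]=14  'baccaaa'
  #7 SA[7]=2  'bbbbbbbbcabcbaccaaa'
  #8 SA[8]=3  'bbbbbbbcabcbaccaaa'
  #9 SA[9]=4  'bbbbbbcabcbaccaaa'
  #10 SA[10]=5  'bbbbbcabcbaccaaa'
  #11 SA[11]=6  'bbbbcabcbaccaaa'
  #12 SA[12]=7  'bbbcabcbaccaaa'
  #13 SA[13]=8  'bbcabcbaccaaa'
  #14 SA[14]=9  'bcabcbaccaaa'
  #15 SA[15]=12  'bcbaccaaa'
  #16 SA[16]=17  'caaa'
  #17 SA[17]=10  'cabcbaccaaa'
  #18 SA[18]=13  'cbaccaaa'
  #19 SA[19]=1  'cbbbbbbbbcabcbaccaaa'
  #20 SA[20]=16  'ccaaa'

SA = [20, 19, 18, 11, 0, 15, 14, 2, 3, 4, 5, 6, 7, 8, 9, 12, 17, 10, 13, 1, 16]
i: (SA[i-1],SA[i]) lcp shared
  1: (20,19) 1 'a'
  2: (19,18) 2 'aa'
  3: (18,11) 1 'a'
  4: (11,0) 1 'a'
  5: (0,15) 2 'ac'
  6: (15,14) 0 ''
  7: (14,2) 1 'b'
  8: (2,3) 7 'bbbbbbb'
  9: (3,4) 6 'bbbbbb'
  10: (4,5) 5 'bbbbb'
  11: (5,6) 4 'bbbb'
  12: (6,7) 3 'bbb'
  13: (7,8) 2 'bb'
  14: (8,9) 1 'b'
  15: (9,12) 2 'bc'
  16: (12,17) 0 ''
  17: (17,10) 2 'ca'
  18: (10,13) 1 'c'
  19: (13,1) 2 'cb'
  20: (1,16) 1 'c'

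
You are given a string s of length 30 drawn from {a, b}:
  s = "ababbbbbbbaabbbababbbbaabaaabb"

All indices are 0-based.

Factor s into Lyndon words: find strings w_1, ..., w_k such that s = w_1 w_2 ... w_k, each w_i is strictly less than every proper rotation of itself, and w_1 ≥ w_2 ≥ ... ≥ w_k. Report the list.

["ababbbbbbb", "aabbbababbbb", "aab", "aaabb"]

emit factor 1: 'ababbbbbbb' (i=0, period=10)
emit factor 2: 'aabbbababbbb' (i=10, period=12)
emit factor 3: 'aab' (i=22, period=3)
emit factor 4: 'aaabb' (i=25, period=5)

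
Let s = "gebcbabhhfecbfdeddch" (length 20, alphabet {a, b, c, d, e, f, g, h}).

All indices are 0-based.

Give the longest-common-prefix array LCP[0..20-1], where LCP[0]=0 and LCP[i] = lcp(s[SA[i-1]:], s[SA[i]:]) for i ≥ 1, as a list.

rank→(start, suffix):
  0 → (5, 'abhhfecbfdeddch')
  1 → (4, 'babhhfecbfdeddch')
  2 → (2, 'bcbabhhfecbfdeddch')
  3 → (12, 'bfdeddch')
  4 → (6, 'bhhfecbfdeddch')
  5 → (3, 'cbabhhfecbfdeddch')
  6 → (11, 'cbfdeddch')
  7 → (18, 'ch')
  8 → (17, 'dch')
  9 → (16, 'ddch')
  10 → (14, 'deddch')
  11 → (1, 'ebcbabhhfecbfdeddch')
  12 → (10, 'ecbfdeddch')
  13 → (15, 'eddch')
  14 → (13, 'fdeddch')
  15 → (9, 'fecbfdeddch')
  16 → (0, 'gebcbabhhfecbfdeddch')
  17 → (19, 'h')
  18 → (8, 'hfecbfdeddch')
  19 → (7, 'hhfecbfdeddch')

SA = [5, 4, 2, 12, 6, 3, 11, 18, 17, 16, 14, 1, 10, 15, 13, 9, 0, 19, 8, 7]
rank  pair      lcp
   1  s[5:],s[4:]  0  ''
   2  s[4:],s[2:]  1  'b'
   3  s[2:],s[12:]  1  'b'
   4  s[12:],s[6:]  1  'b'
   5  s[6:],s[3:]  0  ''
   6  s[3:],s[11:]  2  'cb'
   7  s[11:],s[18:]  1  'c'
   8  s[18:],s[17:]  0  ''
   9  s[17:],s[16:]  1  'd'
  10  s[16:],s[14:]  1  'd'
  11  s[14:],s[1:]  0  ''
  12  s[1:],s[10:]  1  'e'
  13  s[10:],s[15:]  1  'e'
  14  s[15:],s[13:]  0  ''
  15  s[13:],s[9:]  1  'f'
  16  s[9:],s[0:]  0  ''
  17  s[0:],s[19:]  0  ''
  18  s[19:],s[8:]  1  'h'
  19  s[8:],s[7:]  1  'h'

[0, 0, 1, 1, 1, 0, 2, 1, 0, 1, 1, 0, 1, 1, 0, 1, 0, 0, 1, 1]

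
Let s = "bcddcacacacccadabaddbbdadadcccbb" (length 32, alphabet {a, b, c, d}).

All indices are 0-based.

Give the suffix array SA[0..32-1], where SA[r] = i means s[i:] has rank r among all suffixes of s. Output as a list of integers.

[15, 5, 7, 9, 13, 23, 25, 17, 31, 16, 30, 20, 0, 21, 4, 6, 8, 12, 29, 11, 28, 10, 27, 1, 14, 22, 24, 19, 3, 26, 18, 2]

sorted suffixes:
  #0 SA[0]=15  'abaddbbdadadcccbb'
  #1 SA[1]=5  'acacacccadabaddbbdadadcccbb'
  #2 SA[2]=7  'acacccadabaddbbdadadcccbb'
  #3 SA[3]=9  'acccadabaddbbdadadcccbb'
  #4 SA[4]=13  'adabaddbbdadadcccbb'
  #5 SA[5]=23  'adadcccbb'
  #6 SA[6]=25  'adcccbb'
  #7 SA[7]=17  'addbbdadadcccbb'
  #8 SA[8]=31  'b'
  #9 SA[9]=16  'baddbbdadadcccbb'
  #10 SA[10]=30  'bb'
  #11 SA[11]=20  'bbdadadcccbb'
  #12 SA[12]=0  'bcddcacacacccadabaddbbdadadcccbb'
  #13 SA[13]=21  'bdadadcccbb'
  #14 SA[14]=4  'cacacacccadabaddbbdadadcccbb'
  #15 SA[15]=6  'cacacccadabaddbbdadadcccbb'
  #16 SA[16]=8  'cacccadabaddbbdadadcccbb'
  #17 SA[17]=12  'cadabaddbbdadadcccbb'
  #18 SA[18]=29  'cbb'
  #19 SA[19]=11  'ccadabaddbbdadadcccbb'
  #20 SA[20]=28  'ccbb'
  #21 SA[21]=10  'cccadabaddbbdadadcccbb'
  #22 SA[22]=27  'cccbb'
  #23 SA[23]=1  'cddcacacacccadabaddbbdadadcccbb'
  #24 SA[24]=14  'dabaddbbdadadcccbb'
  #25 SA[25]=22  'dadadcccbb'
  #26 SA[26]=24  'dadcccbb'
  #27 SA[27]=19  'dbbdadadcccbb'
  #28 SA[28]=3  'dcacacacccadabaddbbdadadcccbb'
  #29 SA[29]=26  'dcccbb'
  #30 SA[30]=18  'ddbbdadadcccbb'
  #31 SA[31]=2  'ddcacacacccadabaddbbdadadcccbb'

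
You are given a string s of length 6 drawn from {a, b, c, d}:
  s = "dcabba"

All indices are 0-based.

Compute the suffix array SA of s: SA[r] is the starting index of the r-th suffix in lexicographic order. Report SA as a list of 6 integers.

[5, 2, 4, 3, 1, 0]

rank | idx | suffix
   0 |   5 | a
   1 |   2 | abba
   2 |   4 | ba
   3 |   3 | bba
   4 |   1 | cabba
   5 |   0 | dcabba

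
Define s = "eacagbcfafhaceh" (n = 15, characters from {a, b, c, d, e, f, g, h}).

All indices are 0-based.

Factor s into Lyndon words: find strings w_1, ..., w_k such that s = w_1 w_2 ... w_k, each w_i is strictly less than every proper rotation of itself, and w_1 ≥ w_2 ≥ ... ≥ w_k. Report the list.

["e", "acagbcfafhaceh"]

emit factor 1: 'e' (i=0, period=1)
emit factor 2: 'acagbcfafhaceh' (i=1, period=14)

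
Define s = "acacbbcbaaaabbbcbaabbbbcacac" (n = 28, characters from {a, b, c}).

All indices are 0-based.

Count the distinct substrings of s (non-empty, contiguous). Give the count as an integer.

338

sorted suffixes:
  #0 SA[0]=8  'aaaabbbcbaabbbbcacac'
  #1 SA[1]=9  'aaabbbcbaabbbbcacac'
  #2 SA[2]=17  'aabbbbcacac'
  #3 SA[3]=10  'aabbbcbaabbbbcacac'
  #4 SA[4]=18  'abbbbcacac'
  #5 SA[5]=11  'abbbcbaabbbbcacac'
  #6 SA[6]=26  'ac'
  #7 SA[7]=24  'acac'
  #8 SA[8]=0  'acacbbcbaaaabbbcbaabbbbcacac'
  #9 SA[9]=2  'acbbcbaaaabbbcbaabbbbcacac'
  #10 SA[10]=7  'baaaabbbcbaabbbbcacac'
  #11 SA[11]=16  'baabbbbcacac'
  #12 SA[12]=19  'bbbbcacac'
  #13 SA[13]=20  'bbbcacac'
  #14 SA[14]=12  'bbbcbaabbbbcacac'
  #15 SA[15]=21  'bbcacac'
  #16 SA[16]=4  'bbcbaaaabbbcbaabbbbcacac'
  #17 SA[17]=13  'bbcbaabbbbcacac'
  #18 SA[18]=22  'bcacac'
  #19 SA[19]=5  'bcbaaaabbbcbaabbbbcacac'
  #20 SA[20]=14  'bcbaabbbbcacac'
  #21 SA[21]=27  'c'
  #22 SA[22]=25  'cac'
  #23 SA[23]=23  'cacac'
  #24 SA[24]=1  'cacbbcbaaaabbbcbaabbbbcacac'
  #25 SA[25]=6  'cbaaaabbbcbaabbbbcacac'
  #26 SA[26]=15  'cbaabbbbcacac'
  #27 SA[27]=3  'cbbcbaaaabbbcbaabbbbcacac'

SA = [8, 9, 17, 10, 18, 11, 26, 24, 0, 2, 7, 16, 19, 20, 12, 21, 4, 13, 22, 5, 14, 27, 25, 23, 1, 6, 15, 3]
i: (SA[i-1],SA[i]) lcp shared
  1: (8,9) 3 'aaa'
  2: (9,17) 2 'aa'
  3: (17,10) 5 'aabbb'
  4: (10,18) 1 'a'
  5: (18,11) 4 'abbb'
  6: (11,26) 1 'a'
  7: (26,24) 2 'ac'
  8: (24,0) 4 'acac'
  9: (0,2) 2 'ac'
  10: (2,7) 0 ''
  11: (7,16) 3 'baa'
  12: (16,19) 1 'b'
  13: (19,20) 3 'bbb'
  14: (20,12) 4 'bbbc'
  15: (12,21) 2 'bb'
  16: (21,4) 3 'bbc'
  17: (4,13) 6 'bbcbaa'
  18: (13,22) 1 'b'
  19: (22,5) 2 'bc'
  20: (5,14) 5 'bcbaa'
  21: (14,27) 0 ''
  22: (27,25) 1 'c'
  23: (25,23) 3 'cac'
  24: (23,1) 3 'cac'
  25: (1,6) 1 'c'
  26: (6,15) 4 'cbaa'
  27: (15,3) 2 'cb'

n(n+1)/2 = 28·29/2 = 406
Σ LCP = 0 + 3 + 2 + 5 + 1 + 4 + 1 + 2 + 4 + 2 + 0 + 3 + 1 + 3 + 4 + 2 + 3 + 6 + 1 + 2 + 5 + 0 + 1 + 3 + 3 + 1 + 4 + 2 = 68
distinct = 406 − 68 = 338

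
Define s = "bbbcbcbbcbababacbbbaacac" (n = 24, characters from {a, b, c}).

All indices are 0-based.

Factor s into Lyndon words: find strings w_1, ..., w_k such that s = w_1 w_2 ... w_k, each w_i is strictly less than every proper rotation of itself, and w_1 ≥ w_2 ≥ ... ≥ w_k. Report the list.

emit factor 1: 'bbbcbcbbc' (i=0, period=9)
emit factor 2: 'b' (i=9, period=1)
emit factor 3: 'ababacbbb' (i=10, period=9)
emit factor 4: 'aacac' (i=19, period=5)

["bbbcbcbbc", "b", "ababacbbb", "aacac"]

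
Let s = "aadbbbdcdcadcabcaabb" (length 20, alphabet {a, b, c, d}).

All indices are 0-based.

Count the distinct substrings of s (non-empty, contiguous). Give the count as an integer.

rank | idx | suffix
   0 |  16 | aabb
   1 |   0 | aadbbbdcdcadcabcaabb
   2 |  17 | abb
   3 |  13 | abcaabb
   4 |   1 | adbbbdcdcadcabcaabb
   5 |  10 | adcabcaabb
   6 |  19 | b
   7 |  18 | bb
   8 |   3 | bbbdcdcadcabcaabb
   9 |   4 | bbdcdcadcabcaabb
  10 |  14 | bcaabb
  11 |   5 | bdcdcadcabcaabb
  12 |  15 | caabb
  13 |  12 | cabcaabb
  14 |   9 | cadcabcaabb
  15 |   7 | cdcadcabcaabb
  16 |   2 | dbbbdcdcadcabcaabb
  17 |  11 | dcabcaabb
  18 |   8 | dcadcabcaabb
  19 |   6 | dcdcadcabcaabb

SA = [16, 0, 17, 13, 1, 10, 19, 18, 3, 4, 14, 5, 15, 12, 9, 7, 2, 11, 8, 6]
rank  pair      lcp
   1  s[16:],s[0:]  2  'aa'
   2  s[0:],s[17:]  1  'a'
   3  s[17:],s[13:]  2  'ab'
   4  s[13:],s[1:]  1  'a'
   5  s[1:],s[10:]  2  'ad'
   6  s[10:],s[19:]  0  ''
   7  s[19:],s[18:]  1  'b'
   8  s[18:],s[3:]  2  'bb'
   9  s[3:],s[4:]  2  'bb'
  10  s[4:],s[14:]  1  'b'
  11  s[14:],s[5:]  1  'b'
  12  s[5:],s[15:]  0  ''
  13  s[15:],s[12:]  2  'ca'
  14  s[12:],s[9:]  2  'ca'
  15  s[9:],s[7:]  1  'c'
  16  s[7:],s[2:]  0  ''
  17  s[2:],s[11:]  1  'd'
  18  s[11:],s[8:]  3  'dca'
  19  s[8:],s[6:]  2  'dc'

n(n+1)/2 = 20·21/2 = 210
Σ LCP = 0 + 2 + 1 + 2 + 1 + 2 + 0 + 1 + 2 + 2 + 1 + 1 + 0 + 2 + 2 + 1 + 0 + 1 + 3 + 2 = 26
distinct = 210 − 26 = 184

184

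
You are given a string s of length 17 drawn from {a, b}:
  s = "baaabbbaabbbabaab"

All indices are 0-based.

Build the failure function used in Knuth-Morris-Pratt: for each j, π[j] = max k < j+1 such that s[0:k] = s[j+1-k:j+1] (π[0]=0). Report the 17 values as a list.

π[0] = 0
j=1 s[j]='a': π[1]=0 (border '')
j=2 s[j]='a': π[2]=0 (border '')
j=3 s[j]='a': π[3]=0 (border '')
j=4 s[j]='b': π[4]=1 (border 'b')
j=5 s[j]='b': k: 1→0; π[5]=1 (border 'b')
j=6 s[j]='b': k: 1→0; π[6]=1 (border 'b')
j=7 s[j]='a': π[7]=2 (border 'ba')
j=8 s[j]='a': π[8]=3 (border 'baa')
j=9 s[j]='b': k: 3→0; π[9]=1 (border 'b')
j=10 s[j]='b': k: 1→0; π[10]=1 (border 'b')
j=11 s[j]='b': k: 1→0; π[11]=1 (border 'b')
j=12 s[j]='a': π[12]=2 (border 'ba')
j=13 s[j]='b': k: 2→0; π[13]=1 (border 'b')
j=14 s[j]='a': π[14]=2 (border 'ba')
j=15 s[j]='a': π[15]=3 (border 'baa')
j=16 s[j]='b': k: 3→0; π[16]=1 (border 'b')

[0, 0, 0, 0, 1, 1, 1, 2, 3, 1, 1, 1, 2, 1, 2, 3, 1]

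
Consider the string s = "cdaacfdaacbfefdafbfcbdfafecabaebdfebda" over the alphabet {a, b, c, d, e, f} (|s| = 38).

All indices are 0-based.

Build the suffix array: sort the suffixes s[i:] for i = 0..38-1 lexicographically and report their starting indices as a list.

rank | idx | suffix
   0 |  37 | a
   1 |   7 | aacbfefdafbfcbdfafecabaebdfebda
   2 |   2 | aacfdaacbfefdafbfcbdfafecabaebdfebda
   3 |  27 | abaebdfebda
   4 |   8 | acbfefdafbfcbdfafecabaebdfebda
   5 |   3 | acfdaacbfefdafbfcbdfafecabaebdfebda
   6 |  29 | aebdfebda
   7 |  15 | afbfcbdfafecabaebdfebda
   8 |  23 | afecabaebdfebda
   9 |  28 | baebdfebda
  10 |  35 | bda
  11 |  20 | bdfafecabaebdfebda
  12 |  31 | bdfebda
  13 |  17 | bfcbdfafecabaebdfebda
  14 |  10 | bfefdafbfcbdfafecabaebdfebda
  15 |  26 | cabaebdfebda
  16 |  19 | cbdfafecabaebdfebda
  17 |   9 | cbfefdafbfcbdfafecabaebdfebda
  18 |   0 | cdaacfdaacbfefdafbfcbdfafecabaebdfebda
  19 |   4 | cfdaacbfefdafbfcbdfafecabaebdfebda
  20 |  36 | da
  21 |   6 | daacbfefdafbfcbdfafecabaebdfebda
  22 |   1 | daacfdaacbfefdafbfcbdfafecabaebdfebda
  23 |  14 | dafbfcbdfafecabaebdfebda
  24 |  21 | dfafecabaebdfebda
  25 |  32 | dfebda
  26 |  34 | ebda
  27 |  30 | ebdfebda
  28 |  25 | ecabaebdfebda
  29 |  12 | efdafbfcbdfafecabaebdfebda
  30 |  22 | fafecabaebdfebda
  31 |  16 | fbfcbdfafecabaebdfebda
  32 |  18 | fcbdfafecabaebdfebda
  33 |   5 | fdaacbfefdafbfcbdfafecabaebdfebda
  34 |  13 | fdafbfcbdfafecabaebdfebda
  35 |  33 | febda
  36 |  24 | fecabaebdfebda
  37 |  11 | fefdafbfcbdfafecabaebdfebda

[37, 7, 2, 27, 8, 3, 29, 15, 23, 28, 35, 20, 31, 17, 10, 26, 19, 9, 0, 4, 36, 6, 1, 14, 21, 32, 34, 30, 25, 12, 22, 16, 18, 5, 13, 33, 24, 11]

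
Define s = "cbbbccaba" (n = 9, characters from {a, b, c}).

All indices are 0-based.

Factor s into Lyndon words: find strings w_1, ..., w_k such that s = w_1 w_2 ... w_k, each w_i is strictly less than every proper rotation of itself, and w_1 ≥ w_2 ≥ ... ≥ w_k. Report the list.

["c", "bbbcc", "ab", "a"]

emit factor 1: 'c' (i=0, period=1)
emit factor 2: 'bbbcc' (i=1, period=5)
emit factor 3: 'ab' (i=6, period=2)
emit factor 4: 'a' (i=8, period=1)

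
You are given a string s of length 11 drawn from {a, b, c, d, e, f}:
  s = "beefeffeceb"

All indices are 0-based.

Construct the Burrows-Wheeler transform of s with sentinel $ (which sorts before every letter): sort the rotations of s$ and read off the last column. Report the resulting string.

be$ecfbeffee

rank  rotation      last
    0  $beefeffeceb  b
    1  b$beefeffece  e
    2  beefeffeceb$  $
    3  ceb$beefeffe  e
    4  eb$beefeffec  c
    5  eceb$beefeff  f
    6  eefeffeceb$b  b
    7  efeffeceb$be  e
    8  effeceb$beef  f
    9  feceb$beefef  f
   10  feffeceb$bee  e
   11  ffeceb$beefe  e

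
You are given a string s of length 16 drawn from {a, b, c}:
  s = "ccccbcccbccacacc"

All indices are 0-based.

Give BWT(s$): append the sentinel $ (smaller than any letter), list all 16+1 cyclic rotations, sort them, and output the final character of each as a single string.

cccccccaccabccbc$

rank  rotation           last
    0  $ccccbcccbccacacc  c
    1  acacc$ccccbcccbcc  c
    2  acc$ccccbcccbccac  c
    3  bccacacc$ccccbccc  c
    4  bcccbccacacc$cccc  c
    5  c$ccccbcccbccacac  c
    6  cacacc$ccccbcccbc  c
    7  cacc$ccccbcccbcca  a
    8  cbccacacc$ccccbcc  c
    9  cbcccbccacacc$ccc  c
   10  cc$ccccbcccbccaca  a
   11  ccacacc$ccccbcccb  b
   12  ccbccacacc$ccccbc  c
   13  ccbcccbccacacc$cc  c
   14  cccbccacacc$ccccb  b
   15  cccbcccbccacacc$c  c
   16  ccccbcccbccacacc$  $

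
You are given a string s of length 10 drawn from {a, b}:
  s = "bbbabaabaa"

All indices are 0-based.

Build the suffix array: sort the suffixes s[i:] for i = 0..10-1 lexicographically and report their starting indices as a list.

rank→(start, suffix):
  0 → (9, 'a')
  1 → (8, 'aa')
  2 → (5, 'aabaa')
  3 → (6, 'abaa')
  4 → (3, 'abaabaa')
  5 → (7, 'baa')
  6 → (4, 'baabaa')
  7 → (2, 'babaabaa')
  8 → (1, 'bbabaabaa')
  9 → (0, 'bbbabaabaa')

[9, 8, 5, 6, 3, 7, 4, 2, 1, 0]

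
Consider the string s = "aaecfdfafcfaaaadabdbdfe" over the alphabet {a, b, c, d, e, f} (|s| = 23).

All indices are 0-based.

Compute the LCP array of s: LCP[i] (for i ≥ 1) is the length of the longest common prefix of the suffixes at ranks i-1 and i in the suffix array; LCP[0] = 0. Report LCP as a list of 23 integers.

[0, 3, 2, 2, 1, 1, 1, 1, 0, 2, 0, 2, 0, 1, 1, 2, 0, 1, 0, 2, 1, 1, 1]

sorted suffixes:
  #0 SA[0]=11  'aaaadabdbdfe'
  #1 SA[1]=12  'aaadabdbdfe'
  #2 SA[2]=13  'aadabdbdfe'
  #3 SA[3]=0  'aaecfdfafcfaaaadabdbdfe'
  #4 SA[4]=16  'abdbdfe'
  #5 SA[5]=14  'adabdbdfe'
  #6 SA[6]=1  'aecfdfafcfaaaadabdbdfe'
  #7 SA[7]=7  'afcfaaaadabdbdfe'
  #8 SA[8]=17  'bdbdfe'
  #9 SA[9]=19  'bdfe'
  #10 SA[10]=9  'cfaaaadabdbdfe'
  #11 SA[11]=3  'cfdfafcfaaaadabdbdfe'
  #12 SA[12]=15  'dabdbdfe'
  #13 SA[13]=18  'dbdfe'
  #14 SA[14]=5  'dfafcfaaaadabdbdfe'
  #15 SA[15]=20  'dfe'
  #16 SA[16]=22  'e'
  #17 SA[17]=2  'ecfdfafcfaaaadabdbdfe'
  #18 SA[18]=10  'faaaadabdbdfe'
  #19 SA[19]=6  'fafcfaaaadabdbdfe'
  #20 SA[20]=8  'fcfaaaadabdbdfe'
  #21 SA[21]=4  'fdfafcfaaaadabdbdfe'
  #22 SA[22]=21  'fe'

SA = [11, 12, 13, 0, 16, 14, 1, 7, 17, 19, 9, 3, 15, 18, 5, 20, 22, 2, 10, 6, 8, 4, 21]
[i] adj suffixes → lcp
  [1] 11/12 → 3 ('aaa')
  [2] 12/13 → 2 ('aa')
  [3] 13/0 → 2 ('aa')
  [4] 0/16 → 1 ('a')
  [5] 16/14 → 1 ('a')
  [6] 14/1 → 1 ('a')
  [7] 1/7 → 1 ('a')
  [8] 7/17 → 0 ('')
  [9] 17/19 → 2 ('bd')
  [10] 19/9 → 0 ('')
  [11] 9/3 → 2 ('cf')
  [12] 3/15 → 0 ('')
  [13] 15/18 → 1 ('d')
  [14] 18/5 → 1 ('d')
  [15] 5/20 → 2 ('df')
  [16] 20/22 → 0 ('')
  [17] 22/2 → 1 ('e')
  [18] 2/10 → 0 ('')
  [19] 10/6 → 2 ('fa')
  [20] 6/8 → 1 ('f')
  [21] 8/4 → 1 ('f')
  [22] 4/21 → 1 ('f')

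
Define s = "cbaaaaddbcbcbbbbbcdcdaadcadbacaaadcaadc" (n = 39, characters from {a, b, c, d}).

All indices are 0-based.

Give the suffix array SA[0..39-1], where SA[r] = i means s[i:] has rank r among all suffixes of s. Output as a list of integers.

rank | idx | suffix
   0 |   2 | aaaaddbcbcbbbbbcdcdaadcadbacaaadcaadc
   1 |  30 | aaadcaadc
   2 |   3 | aaaddbcbcbbbbbcdcdaadcadbacaaadcaadc
   3 |  35 | aadc
   4 |  31 | aadcaadc
   5 |  21 | aadcadbacaaadcaadc
   6 |   4 | aaddbcbcbbbbbcdcdaadcadbacaaadcaadc
   7 |  28 | acaaadcaadc
   8 |  25 | adbacaaadcaadc
   9 |  36 | adc
  10 |  32 | adcaadc
  11 |  22 | adcadbacaaadcaadc
  12 |   5 | addbcbcbbbbbcdcdaadcadbacaaadcaadc
  13 |   1 | baaaaddbcbcbbbbbcdcdaadcadbacaaadcaadc
  14 |  27 | bacaaadcaadc
  15 |  12 | bbbbbcdcdaadcadbacaaadcaadc
  16 |  13 | bbbbcdcdaadcadbacaaadcaadc
  17 |  14 | bbbcdcdaadcadbacaaadcaadc
  18 |  15 | bbcdcdaadcadbacaaadcaadc
  19 |  10 | bcbbbbbcdcdaadcadbacaaadcaadc
  20 |   8 | bcbcbbbbbcdcdaadcadbacaaadcaadc
  21 |  16 | bcdcdaadcadbacaaadcaadc
  22 |  38 | c
  23 |  29 | caaadcaadc
  24 |  34 | caadc
  25 |  24 | cadbacaaadcaadc
  26 |   0 | cbaaaaddbcbcbbbbbcdcdaadcadbacaaadcaadc
  27 |  11 | cbbbbbcdcdaadcadbacaaadcaadc
  28 |   9 | cbcbbbbbcdcdaadcadbacaaadcaadc
  29 |  19 | cdaadcadbacaaadcaadc
  30 |  17 | cdcdaadcadbacaaadcaadc
  31 |  20 | daadcadbacaaadcaadc
  32 |  26 | dbacaaadcaadc
  33 |   7 | dbcbcbbbbbcdcdaadcadbacaaadcaadc
  34 |  37 | dc
  35 |  33 | dcaadc
  36 |  23 | dcadbacaaadcaadc
  37 |  18 | dcdaadcadbacaaadcaadc
  38 |   6 | ddbcbcbbbbbcdcdaadcadbacaaadcaadc

[2, 30, 3, 35, 31, 21, 4, 28, 25, 36, 32, 22, 5, 1, 27, 12, 13, 14, 15, 10, 8, 16, 38, 29, 34, 24, 0, 11, 9, 19, 17, 20, 26, 7, 37, 33, 23, 18, 6]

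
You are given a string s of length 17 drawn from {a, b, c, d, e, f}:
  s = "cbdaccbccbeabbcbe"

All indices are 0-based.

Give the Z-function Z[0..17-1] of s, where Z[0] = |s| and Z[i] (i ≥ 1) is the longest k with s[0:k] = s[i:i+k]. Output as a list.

[17, 0, 0, 0, 1, 2, 0, 1, 2, 0, 0, 0, 0, 0, 2, 0, 0]

Z[0]=17
i=1: i≥r, start 0; Z[1]=0
i=2: i≥r, start 0; Z[2]=0
i=3: i≥r, start 0; Z[3]=0
i=4: i≥r, start 0; Z[4]=1 extend→box=[4,5)
i=5: i≥r, start 0; Z[5]=2 extend→box=[5,7)
i=6: min(r-i=1, Z[1]=0)=0; Z[6]=0
i=7: i≥r, start 0; Z[7]=1 extend→box=[7,8)
i=8: i≥r, start 0; Z[8]=2 extend→box=[8,10)
i=9: min(r-i=1, Z[1]=0)=0; Z[9]=0
i=10: i≥r, start 0; Z[10]=0
i=11: i≥r, start 0; Z[11]=0
i=12: i≥r, start 0; Z[12]=0
i=13: i≥r, start 0; Z[13]=0
i=14: i≥r, start 0; Z[14]=2 extend→box=[14,16)
i=15: min(r-i=1, Z[1]=0)=0; Z[15]=0
i=16: i≥r, start 0; Z[16]=0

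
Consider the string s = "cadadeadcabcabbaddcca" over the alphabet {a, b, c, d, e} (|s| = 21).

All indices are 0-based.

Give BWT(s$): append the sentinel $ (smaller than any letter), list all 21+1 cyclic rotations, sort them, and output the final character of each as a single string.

accccebdbaacbd$daadaad

rank  rotation                last
    0  $cadadeadcabcabbaddcca  a
    1  a$cadadeadcabcabbaddcc  c
    2  abbaddcca$cadadeadcabc  c
    3  abcabbaddcca$cadadeadc  c
    4  adadeadcabcabbaddcca$c  c
    5  adcabcabbaddcca$cadade  e
    6  addcca$cadadeadcabcabb  b
    7  adeadcabcabbaddcca$cad  d
    8  baddcca$cadadeadcabcab  b
    9  bbaddcca$cadadeadcabca  a
   10  bcabbaddcca$cadadeadca  a
   11  ca$cadadeadcabcabbaddc  c
   12  cabbaddcca$cadadeadcab  b
   13  cabcabbaddcca$cadadead  d
   14  cadadeadcabcabbaddcca$  $
   15  cca$cadadeadcabcabbadd  d
   16  dadeadcabcabbaddcca$ca  a
   17  dcabcabbaddcca$cadadea  a
   18  dcca$cadadeadcabcabbad  d
   19  ddcca$cadadeadcabcabba  a
   20  deadcabcabbaddcca$cada  a
   21  eadcabcabbaddcca$cadad  d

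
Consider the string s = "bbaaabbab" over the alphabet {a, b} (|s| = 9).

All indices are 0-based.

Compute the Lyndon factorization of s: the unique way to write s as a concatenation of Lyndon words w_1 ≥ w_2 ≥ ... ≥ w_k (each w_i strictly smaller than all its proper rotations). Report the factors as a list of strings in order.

emit factor 1: 'b' (i=0, period=1)
emit factor 2: 'b' (i=1, period=1)
emit factor 3: 'aaabbab' (i=2, period=7)

["b", "b", "aaabbab"]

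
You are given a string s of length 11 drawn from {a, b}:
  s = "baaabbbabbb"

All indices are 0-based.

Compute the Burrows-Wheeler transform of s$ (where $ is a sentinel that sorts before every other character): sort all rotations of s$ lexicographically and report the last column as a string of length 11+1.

bbabab$bbbaa

rank  rotation      last
    0  $baaabbbabbb  b
    1  aaabbbabbb$b  b
    2  aabbbabbb$ba  a
    3  abbb$baaabbb  b
    4  abbbabbb$baa  a
    5  b$baaabbbabb  b
    6  baaabbbabbb$  $
    7  babbb$baaabb  b
    8  bb$baaabbbab  b
    9  bbabbb$baaab  b
   10  bbb$baaabbba  a
   11  bbbabbb$baaa  a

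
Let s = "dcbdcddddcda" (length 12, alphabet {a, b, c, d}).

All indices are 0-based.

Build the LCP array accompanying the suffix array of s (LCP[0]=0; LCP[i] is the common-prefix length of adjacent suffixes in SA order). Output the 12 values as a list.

[0, 0, 0, 1, 2, 0, 1, 2, 3, 1, 2, 3]

sorted suffixes:
  #0 SA[0]=11  'a'
  #1 SA[1]=2  'bdcddddcda'
  #2 SA[2]=1  'cbdcddddcda'
  #3 SA[3]=9  'cda'
  #4 SA[4]=4  'cddddcda'
  #5 SA[5]=10  'da'
  #6 SA[6]=0  'dcbdcddddcda'
  #7 SA[7]=8  'dcda'
  #8 SA[8]=3  'dcddddcda'
  #9 SA[9]=7  'ddcda'
  #10 SA[10]=6  'dddcda'
  #11 SA[11]=5  'ddddcda'

SA = [11, 2, 1, 9, 4, 10, 0, 8, 3, 7, 6, 5]
rank  pair      lcp
   1  s[11:],s[2:]  0  ''
   2  s[2:],s[1:]  0  ''
   3  s[1:],s[9:]  1  'c'
   4  s[9:],s[4:]  2  'cd'
   5  s[4:],s[10:]  0  ''
   6  s[10:],s[0:]  1  'd'
   7  s[0:],s[8:]  2  'dc'
   8  s[8:],s[3:]  3  'dcd'
   9  s[3:],s[7:]  1  'd'
  10  s[7:],s[6:]  2  'dd'
  11  s[6:],s[5:]  3  'ddd'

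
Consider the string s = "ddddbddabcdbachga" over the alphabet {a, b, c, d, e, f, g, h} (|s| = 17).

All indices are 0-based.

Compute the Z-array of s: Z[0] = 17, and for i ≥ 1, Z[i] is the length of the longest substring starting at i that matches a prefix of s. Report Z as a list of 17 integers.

[17, 3, 2, 1, 0, 2, 1, 0, 0, 0, 1, 0, 0, 0, 0, 0, 0]

Z[0]=17
i=1: fresh scan; Z[1]=3 scan→box=[1,4)
i=2: min(r-i=2, Z[1]=3)=2; Z[2]=2
i=3: min(r-i=1, Z[2]=2)=1; Z[3]=1
i=4: fresh scan; Z[4]=0
i=5: fresh scan; Z[5]=2 scan→box=[5,7)
i=6: min(r-i=1, Z[1]=3)=1; Z[6]=1
i=7: fresh scan; Z[7]=0
i=8: fresh scan; Z[8]=0
i=9: fresh scan; Z[9]=0
i=10: fresh scan; Z[10]=1 scan→box=[10,11)
i=11: fresh scan; Z[11]=0
i=12: fresh scan; Z[12]=0
i=13: fresh scan; Z[13]=0
i=14: fresh scan; Z[14]=0
i=15: fresh scan; Z[15]=0
i=16: fresh scan; Z[16]=0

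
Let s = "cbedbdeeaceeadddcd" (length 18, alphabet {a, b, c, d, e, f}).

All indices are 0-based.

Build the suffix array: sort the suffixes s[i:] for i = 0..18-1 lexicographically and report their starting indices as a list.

[8, 12, 4, 1, 0, 16, 9, 17, 3, 15, 14, 13, 5, 7, 11, 2, 6, 10]

rank→(start, suffix):
  0 → (8, 'aceeadddcd')
  1 → (12, 'adddcd')
  2 → (4, 'bdeeaceeadddcd')
  3 → (1, 'bedbdeeaceeadddcd')
  4 → (0, 'cbedbdeeaceeadddcd')
  5 → (16, 'cd')
  6 → (9, 'ceeadddcd')
  7 → (17, 'd')
  8 → (3, 'dbdeeaceeadddcd')
  9 → (15, 'dcd')
  10 → (14, 'ddcd')
  11 → (13, 'dddcd')
  12 → (5, 'deeaceeadddcd')
  13 → (7, 'eaceeadddcd')
  14 → (11, 'eadddcd')
  15 → (2, 'edbdeeaceeadddcd')
  16 → (6, 'eeaceeadddcd')
  17 → (10, 'eeadddcd')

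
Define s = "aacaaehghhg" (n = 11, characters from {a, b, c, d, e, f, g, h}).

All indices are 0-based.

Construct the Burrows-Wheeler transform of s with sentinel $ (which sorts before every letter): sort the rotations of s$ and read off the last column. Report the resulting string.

g$caaaahhheg

rank  rotation      last
    0  $aacaaehghhg  g
    1  aacaaehghhg$  $
    2  aaehghhg$aac  c
    3  acaaehghhg$a  a
    4  aehghhg$aaca  a
    5  caaehghhg$aa  a
    6  ehghhg$aacaa  a
    7  g$aacaaehghh  h
    8  ghhg$aacaaeh  h
    9  hg$aacaaehgh  h
   10  hghhg$aacaae  e
   11  hhg$aacaaehg  g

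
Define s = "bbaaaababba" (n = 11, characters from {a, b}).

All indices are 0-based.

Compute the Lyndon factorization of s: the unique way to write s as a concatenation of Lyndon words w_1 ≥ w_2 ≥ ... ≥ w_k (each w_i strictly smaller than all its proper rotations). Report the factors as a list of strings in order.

emit factor 1: 'b' (i=0, period=1)
emit factor 2: 'b' (i=1, period=1)
emit factor 3: 'aaaababb' (i=2, period=8)
emit factor 4: 'a' (i=10, period=1)

["b", "b", "aaaababb", "a"]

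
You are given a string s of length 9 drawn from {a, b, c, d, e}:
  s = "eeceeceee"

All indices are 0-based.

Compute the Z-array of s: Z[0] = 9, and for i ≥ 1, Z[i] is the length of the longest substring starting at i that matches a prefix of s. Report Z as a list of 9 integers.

[9, 1, 0, 5, 1, 0, 2, 2, 1]

Z[0]=9
i=1: fresh scan; Z[1]=1 grow→box=[1,2)
i=2: fresh scan; Z[2]=0
i=3: fresh scan; Z[3]=5 grow→box=[3,8)
i=4: min(r-i=4, Z[1]=1)=1; Z[4]=1
i=5: min(r-i=3, Z[2]=0)=0; Z[5]=0
i=6: min(r-i=2, Z[3]=5)=2; Z[6]=2
i=7: min(r-i=1, Z[4]=1)=1; Z[7]=2 grow→box=[7,9)
i=8: min(r-i=1, Z[1]=1)=1; Z[8]=1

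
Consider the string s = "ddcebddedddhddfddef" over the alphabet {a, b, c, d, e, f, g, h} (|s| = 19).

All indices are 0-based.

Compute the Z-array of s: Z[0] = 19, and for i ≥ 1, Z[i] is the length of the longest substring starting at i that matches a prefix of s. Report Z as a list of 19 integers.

[19, 1, 0, 0, 0, 2, 1, 0, 2, 2, 1, 0, 2, 1, 0, 2, 1, 0, 0]

Z[0]=19
i=1: i≥r, start 0; Z[1]=1 scan→box=[1,2)
i=2: i≥r, start 0; Z[2]=0
i=3: i≥r, start 0; Z[3]=0
i=4: i≥r, start 0; Z[4]=0
i=5: i≥r, start 0; Z[5]=2 scan→box=[5,7)
i=6: min(r-i=1, Z[1]=1)=1; Z[6]=1
i=7: i≥r, start 0; Z[7]=0
i=8: i≥r, start 0; Z[8]=2 scan→box=[8,10)
i=9: min(r-i=1, Z[1]=1)=1; Z[9]=2 scan→box=[9,11)
i=10: min(r-i=1, Z[1]=1)=1; Z[10]=1
i=11: i≥r, start 0; Z[11]=0
i=12: i≥r, start 0; Z[12]=2 scan→box=[12,14)
i=13: min(r-i=1, Z[1]=1)=1; Z[13]=1
i=14: i≥r, start 0; Z[14]=0
i=15: i≥r, start 0; Z[15]=2 scan→box=[15,17)
i=16: min(r-i=1, Z[1]=1)=1; Z[16]=1
i=17: i≥r, start 0; Z[17]=0
i=18: i≥r, start 0; Z[18]=0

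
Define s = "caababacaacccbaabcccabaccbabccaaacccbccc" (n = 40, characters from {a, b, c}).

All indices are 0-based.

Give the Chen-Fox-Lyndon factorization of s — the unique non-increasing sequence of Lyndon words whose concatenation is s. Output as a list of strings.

["c", "aababacaacccbaabcccabaccbabcc", "aaacccbccc"]

emit factor 1: 'c' (i=0, period=1)
emit factor 2: 'aababacaacccbaabcccabaccbabcc' (i=1, period=29)
emit factor 3: 'aaacccbccc' (i=30, period=10)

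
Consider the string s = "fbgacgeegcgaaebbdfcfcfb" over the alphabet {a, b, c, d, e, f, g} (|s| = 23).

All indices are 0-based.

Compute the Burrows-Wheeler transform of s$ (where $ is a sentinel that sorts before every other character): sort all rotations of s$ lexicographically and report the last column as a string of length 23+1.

rank  rotation                  last
    0  $fbgacgeegcgaaebbdfcfcfb  b
    1  aaebbdfcfcfb$fbgacgeegcg  g
    2  acgeegcgaaebbdfcfcfb$fbg  g
    3  aebbdfcfcfb$fbgacgeegcga  a
    4  b$fbgacgeegcgaaebbdfcfcf  f
    5  bbdfcfcfb$fbgacgeegcgaae  e
    6  bdfcfcfb$fbgacgeegcgaaeb  b
    7  bgacgeegcgaaebbdfcfcfb$f  f
    8  cfb$fbgacgeegcgaaebbdfcf  f
    9  cfcfb$fbgacgeegcgaaebbdf  f
   10  cgaaebbdfcfcfb$fbgacgeeg  g
   11  cgeegcgaaebbdfcfcfb$fbga  a
   12  dfcfcfb$fbgacgeegcgaaebb  b
   13  ebbdfcfcfb$fbgacgeegcgaa  a
   14  eegcgaaebbdfcfcfb$fbgacg  g
   15  egcgaaebbdfcfcfb$fbgacge  e
   16  fb$fbgacgeegcgaaebbdfcfc  c
   17  fbgacgeegcgaaebbdfcfcfb$  $
   18  fcfb$fbgacgeegcgaaebbdfc  c
   19  fcfcfb$fbgacgeegcgaaebbd  d
   20  gaaebbdfcfcfb$fbgacgeegc  c
   21  gacgeegcgaaebbdfcfcfb$fb  b
   22  gcgaaebbdfcfcfb$fbgacgee  e
   23  geegcgaaebbdfcfcfb$fbgac  c

bggafebfffgabagec$cdcbec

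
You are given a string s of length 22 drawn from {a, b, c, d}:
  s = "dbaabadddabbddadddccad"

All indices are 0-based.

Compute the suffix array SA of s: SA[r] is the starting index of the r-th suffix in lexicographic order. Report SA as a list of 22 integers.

[2, 3, 9, 20, 5, 14, 1, 4, 10, 11, 19, 18, 21, 8, 13, 0, 17, 7, 12, 16, 6, 15]

rank | idx | suffix
   0 |   2 | aabadddabbddadddccad
   1 |   3 | abadddabbddadddccad
   2 |   9 | abbddadddccad
   3 |  20 | ad
   4 |   5 | adddabbddadddccad
   5 |  14 | adddccad
   6 |   1 | baabadddabbddadddccad
   7 |   4 | badddabbddadddccad
   8 |  10 | bbddadddccad
   9 |  11 | bddadddccad
  10 |  19 | cad
  11 |  18 | ccad
  12 |  21 | d
  13 |   8 | dabbddadddccad
  14 |  13 | dadddccad
  15 |   0 | dbaabadddabbddadddccad
  16 |  17 | dccad
  17 |   7 | ddabbddadddccad
  18 |  12 | ddadddccad
  19 |  16 | ddccad
  20 |   6 | dddabbddadddccad
  21 |  15 | dddccad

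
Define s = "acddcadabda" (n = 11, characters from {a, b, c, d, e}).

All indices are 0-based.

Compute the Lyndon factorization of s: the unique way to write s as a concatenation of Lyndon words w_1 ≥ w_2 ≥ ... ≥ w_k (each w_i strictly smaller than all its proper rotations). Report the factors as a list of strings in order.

emit factor 1: 'acddcad' (i=0, period=7)
emit factor 2: 'abd' (i=7, period=3)
emit factor 3: 'a' (i=10, period=1)

["acddcad", "abd", "a"]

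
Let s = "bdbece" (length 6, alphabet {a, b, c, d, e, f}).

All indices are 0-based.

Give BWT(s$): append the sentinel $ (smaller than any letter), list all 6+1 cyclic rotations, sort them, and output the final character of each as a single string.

rank  rotation last
    0  $bdbece  e
    1  bdbece$  $
    2  bece$bd  d
    3  ce$bdbe  e
    4  dbece$b  b
    5  e$bdbec  c
    6  ece$bdb  b

e$debcb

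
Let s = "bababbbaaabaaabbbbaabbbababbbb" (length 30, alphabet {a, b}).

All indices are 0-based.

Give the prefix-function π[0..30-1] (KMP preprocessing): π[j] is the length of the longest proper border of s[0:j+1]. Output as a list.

π[0] = 0
j=1 s[j]='a': π[1]=0 (border '')
j=2 s[j]='b': π[2]=1 (border 'b')
j=3 s[j]='a': π[3]=2 (border 'ba')
j=4 s[j]='b': π[4]=3 (border 'bab')
j=5 s[j]='b': k: 3→1→0; π[5]=1 (border 'b')
j=6 s[j]='b': k: 1→0; π[6]=1 (border 'b')
j=7 s[j]='a': π[7]=2 (border 'ba')
j=8 s[j]='a': k: 2→0; π[8]=0 (border '')
j=9 s[j]='a': π[9]=0 (border '')
j=10 s[j]='b': π[10]=1 (border 'b')
j=11 s[j]='a': π[11]=2 (border 'ba')
j=12 s[j]='a': k: 2→0; π[12]=0 (border '')
j=13 s[j]='a': π[13]=0 (border '')
j=14 s[j]='b': π[14]=1 (border 'b')
j=15 s[j]='b': k: 1→0; π[15]=1 (border 'b')
j=16 s[j]='b': k: 1→0; π[16]=1 (border 'b')
j=17 s[j]='b': k: 1→0; π[17]=1 (border 'b')
j=18 s[j]='a': π[18]=2 (border 'ba')
j=19 s[j]='a': k: 2→0; π[19]=0 (border '')
j=20 s[j]='b': π[20]=1 (border 'b')
j=21 s[j]='b': k: 1→0; π[21]=1 (border 'b')
j=22 s[j]='b': k: 1→0; π[22]=1 (border 'b')
j=23 s[j]='a': π[23]=2 (border 'ba')
j=24 s[j]='b': π[24]=3 (border 'bab')
j=25 s[j]='a': π[25]=4 (border 'baba')
j=26 s[j]='b': π[26]=5 (border 'babab')
j=27 s[j]='b': π[27]=6 (border 'bababb')
j=28 s[j]='b': π[28]=7 (border 'bababbb')
j=29 s[j]='b': k: 7→1→0; π[29]=1 (border 'b')

[0, 0, 1, 2, 3, 1, 1, 2, 0, 0, 1, 2, 0, 0, 1, 1, 1, 1, 2, 0, 1, 1, 1, 2, 3, 4, 5, 6, 7, 1]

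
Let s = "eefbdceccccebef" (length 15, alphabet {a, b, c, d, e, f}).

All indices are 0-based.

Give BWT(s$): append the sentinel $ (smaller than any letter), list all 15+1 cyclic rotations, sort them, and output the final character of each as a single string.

rank  rotation          last
    0  $eefbdceccccebef  f
    1  bdceccccebef$eef  f
    2  bef$eefbdcecccce  e
    3  ccccebef$eefbdce  e
    4  cccebef$eefbdcec  c
    5  ccebef$eefbdcecc  c
    6  cebef$eefbdceccc  c
    7  ceccccebef$eefbd  d
    8  dceccccebef$eefb  b
    9  ebef$eefbdcecccc  c
   10  eccccebef$eefbdc  c
   11  eefbdceccccebef$  $
   12  ef$eefbdcecccceb  b
   13  efbdceccccebef$e  e
   14  f$eefbdceccccebe  e
   15  fbdceccccebef$ee  e

ffeecccdbcc$beee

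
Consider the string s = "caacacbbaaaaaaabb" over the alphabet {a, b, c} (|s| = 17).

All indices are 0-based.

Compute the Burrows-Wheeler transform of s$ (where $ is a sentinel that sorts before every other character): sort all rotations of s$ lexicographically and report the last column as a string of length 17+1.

rank  rotation            last
    0  $caacacbbaaaaaaabb  b
    1  aaaaaaabb$caacacbb  b
    2  aaaaaabb$caacacbba  a
    3  aaaaabb$caacacbbaa  a
    4  aaaabb$caacacbbaaa  a
    5  aaabb$caacacbbaaaa  a
    6  aabb$caacacbbaaaaa  a
    7  aacacbbaaaaaaabb$c  c
    8  abb$caacacbbaaaaaa  a
    9  acacbbaaaaaaabb$ca  a
   10  acbbaaaaaaabb$caac  c
   11  b$caacacbbaaaaaaab  b
   12  baaaaaaabb$caacacb  b
   13  bb$caacacbbaaaaaaa  a
   14  bbaaaaaaabb$caacac  c
   15  caacacbbaaaaaaabb$  $
   16  cacbbaaaaaaabb$caa  a
   17  cbbaaaaaaabb$caaca  a

bbaaaaacaacbbac$aa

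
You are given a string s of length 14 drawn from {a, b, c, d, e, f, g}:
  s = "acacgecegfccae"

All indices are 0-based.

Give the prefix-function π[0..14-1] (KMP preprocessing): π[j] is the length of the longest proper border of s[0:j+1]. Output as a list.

[0, 0, 1, 2, 0, 0, 0, 0, 0, 0, 0, 0, 1, 0]

π[0] = 0
j=1 s[j]='c': π[1]=0 (border '')
j=2 s[j]='a': π[2]=1 (border 'a')
j=3 s[j]='c': π[3]=2 (border 'ac')
j=4 s[j]='g': k: 2→0; π[4]=0 (border '')
j=5 s[j]='e': π[5]=0 (border '')
j=6 s[j]='c': π[6]=0 (border '')
j=7 s[j]='e': π[7]=0 (border '')
j=8 s[j]='g': π[8]=0 (border '')
j=9 s[j]='f': π[9]=0 (border '')
j=10 s[j]='c': π[10]=0 (border '')
j=11 s[j]='c': π[11]=0 (border '')
j=12 s[j]='a': π[12]=1 (border 'a')
j=13 s[j]='e': k: 1→0; π[13]=0 (border '')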